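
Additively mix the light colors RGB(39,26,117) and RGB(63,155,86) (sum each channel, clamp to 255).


Additive: each channel = min(255, C₁+C₂)
R: 39+63 = 102 → 102
G: 26+155 = 181 → 181
B: 117+86 = 203 → 203
= RGB(102, 181, 203)


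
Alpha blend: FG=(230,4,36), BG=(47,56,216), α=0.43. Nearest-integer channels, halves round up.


C = α×F + (1-α)×B, with 1-α = 0.57
R: 0.43×230 + 0.57×47 = 98.90 + 26.79 = 125.69 → 126
G: 0.43×4 + 0.57×56 = 1.72 + 31.92 = 33.64 → 34
B: 0.43×36 + 0.57×216 = 15.48 + 123.12 = 138.60 → 139
= RGB(126, 34, 139)


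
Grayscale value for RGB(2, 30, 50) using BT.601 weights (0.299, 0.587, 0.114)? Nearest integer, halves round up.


Gray = 0.299×R + 0.587×G + 0.114×B
Gray = 0.299×2 + 0.587×30 + 0.114×50
Gray = 0.598 + 17.610 + 5.700
Gray = 23.908 → round half up → 24
Gray = 24


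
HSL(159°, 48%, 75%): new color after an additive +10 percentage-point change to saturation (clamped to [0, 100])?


Original S = 48%
Adjustment = +10 percentage points
New S = 48 + (10) = 58
Clamp to [0, 100] → 58
= HSL(159°, 58%, 75%)


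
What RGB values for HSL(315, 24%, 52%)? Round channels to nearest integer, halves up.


H=315°, S=0.24, L=0.52
C = (1-|2L-1|)×S = (1-|0.04|)×0.24 = 0.2304
H' = H/60 = 315/60 ≈ 5.2500; X = C×(1-|H' mod 2 - 1|) = 0.1728
m = L - C/2 = 0.52 - 0.1152 = 0.4048
Sector ⌊H'⌋ = 5 → (R',G',B') = (0.2304, 0.0, 0.1728)
RGB = ((R'+m)×255, (G'+m)×255, (B'+m)×255) = (161.976, 103.224, 147.288)
Round half up → RGB(162, 103, 147)


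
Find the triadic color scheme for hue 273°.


Triadic: equally spaced at 120° intervals
H1 = 273°
H2 = (273 + 120) mod 360 = 33°
H3 = (273 + 240) mod 360 = 153°
Triadic = 273°, 33°, 153°


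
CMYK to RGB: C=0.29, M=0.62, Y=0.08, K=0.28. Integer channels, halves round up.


R = 255 × (1-C) × (1-K) = 255 × 0.71 × 0.72 = 130.356 → 130
G = 255 × (1-M) × (1-K) = 255 × 0.38 × 0.72 = 69.768 → 70
B = 255 × (1-Y) × (1-K) = 255 × 0.92 × 0.72 = 168.912 → 169
= RGB(130, 70, 169)


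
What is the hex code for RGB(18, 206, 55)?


R = 18 → 12 (hex)
G = 206 → CE (hex)
B = 55 → 37 (hex)
Hex = #12CE37


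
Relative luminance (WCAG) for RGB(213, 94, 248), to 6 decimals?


Linearize each channel (sRGB transfer function): c = v/255; c_lin = c/12.92 if c ≤ 0.04045, else ((c+0.055)/1.055)^2.4
  R: 213/255 ≈ 0.835294 > 0.04045 → ((0.835294+0.055)/1.055)^2.4 ≈ 0.665387
  G: 94/255 ≈ 0.368627 > 0.04045 → ((0.368627+0.055)/1.055)^2.4 ≈ 0.111932
  B: 248/255 ≈ 0.972549 > 0.04045 → ((0.972549+0.055)/1.055)^2.4 ≈ 0.938686
R_lin = 0.665387, G_lin = 0.111932, B_lin = 0.938686
L = 0.2126×R + 0.7152×G + 0.0722×B
L = 0.2126×0.665387 + 0.7152×0.111932 + 0.0722×0.938686
L ≈ 0.289289


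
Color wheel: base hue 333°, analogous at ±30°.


Base hue: 333°
Left analog: (333 - 30) mod 360 = 303°
Right analog: (333 + 30) mod 360 = 3°
Analogous hues = 303° and 3°


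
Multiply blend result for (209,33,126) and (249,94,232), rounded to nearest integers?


Multiply: C = A×B/255, rounded to nearest integer
R: 209×249/255 = 52041/255 ≈ 204.082 → 204
G: 33×94/255 = 3102/255 ≈ 12.165 → 12
B: 126×232/255 = 29232/255 ≈ 114.635 → 115
= RGB(204, 12, 115)


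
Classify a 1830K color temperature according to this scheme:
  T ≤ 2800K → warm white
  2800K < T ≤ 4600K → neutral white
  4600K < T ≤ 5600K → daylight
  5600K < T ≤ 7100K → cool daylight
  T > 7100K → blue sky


Temperature: 1830K
1830K ≤ 2800K → warm white
Classification: warm white


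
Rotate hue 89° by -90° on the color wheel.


New hue = (H + rotation) mod 360
New hue = (89 -90) mod 360
= -1 mod 360
= 359°


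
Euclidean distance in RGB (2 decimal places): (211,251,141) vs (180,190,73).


d = √[(R₁-R₂)² + (G₁-G₂)² + (B₁-B₂)²]
d = √[(211-180)² + (251-190)² + (141-73)²]
d = √[961 + 3721 + 4624]
d = √9306
d ≈ 96.47


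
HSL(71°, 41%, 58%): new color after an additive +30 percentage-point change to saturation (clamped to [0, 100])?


Original S = 41%
Adjustment = +30 percentage points
New S = 41 + (30) = 71
Clamp to [0, 100] → 71
= HSL(71°, 71%, 58%)


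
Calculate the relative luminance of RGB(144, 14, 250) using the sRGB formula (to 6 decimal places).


Linearize each channel (sRGB transfer function): c = v/255; c_lin = c/12.92 if c ≤ 0.04045, else ((c+0.055)/1.055)^2.4
  R: 144/255 ≈ 0.564706 > 0.04045 → ((0.564706+0.055)/1.055)^2.4 ≈ 0.278894
  G: 14/255 ≈ 0.054902 > 0.04045 → ((0.054902+0.055)/1.055)^2.4 ≈ 0.004391
  B: 250/255 ≈ 0.980392 > 0.04045 → ((0.980392+0.055)/1.055)^2.4 ≈ 0.955973
R_lin = 0.278894, G_lin = 0.004391, B_lin = 0.955973
L = 0.2126×R + 0.7152×G + 0.0722×B
L = 0.2126×0.278894 + 0.7152×0.004391 + 0.0722×0.955973
L ≈ 0.131455


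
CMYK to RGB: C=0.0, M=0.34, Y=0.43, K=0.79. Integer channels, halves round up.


R = 255 × (1-C) × (1-K) = 255 × 1.00 × 0.21 = 53.55 → 54
G = 255 × (1-M) × (1-K) = 255 × 0.66 × 0.21 = 35.343 → 35
B = 255 × (1-Y) × (1-K) = 255 × 0.57 × 0.21 = 30.5235 → 31
= RGB(54, 35, 31)


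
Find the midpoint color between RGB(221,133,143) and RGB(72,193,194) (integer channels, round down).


Midpoint: each channel = ⌊(C₁+C₂)/2⌋
R: ⌊(221+72)/2⌋ = 146
G: ⌊(133+193)/2⌋ = 163
B: ⌊(143+194)/2⌋ = 168
= RGB(146, 163, 168)


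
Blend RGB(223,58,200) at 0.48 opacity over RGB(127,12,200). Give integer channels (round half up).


C = α×F + (1-α)×B, with 1-α = 0.52
R: 0.48×223 + 0.52×127 = 107.04 + 66.04 = 173.08 → 173
G: 0.48×58 + 0.52×12 = 27.84 + 6.24 = 34.08 → 34
B: 0.48×200 + 0.52×200 = 96.00 + 104.00 = 200.00 → 200
= RGB(173, 34, 200)


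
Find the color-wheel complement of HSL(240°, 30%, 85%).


Complement = opposite side of color wheel = hue + 180°
H' = (240 + 180) mod 360 = 60°
S and L unchanged.
= HSL(60°, 30%, 85%)


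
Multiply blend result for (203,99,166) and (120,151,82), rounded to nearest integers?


Multiply: C = A×B/255, rounded to nearest integer
R: 203×120/255 = 24360/255 ≈ 95.529 → 96
G: 99×151/255 = 14949/255 ≈ 58.624 → 59
B: 166×82/255 = 13612/255 ≈ 53.380 → 53
= RGB(96, 59, 53)


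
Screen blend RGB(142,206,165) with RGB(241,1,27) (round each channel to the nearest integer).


Screen: C = 255 - (255-A)×(255-B)/255, rounded to nearest integer
R: 255 - (255-142)×(255-241)/255 = 255 - 1582/255 ≈ 255 - 6.204 = 248.796 → 249
G: 255 - (255-206)×(255-1)/255 = 255 - 12446/255 ≈ 255 - 48.808 = 206.192 → 206
B: 255 - (255-165)×(255-27)/255 = 255 - 20520/255 ≈ 255 - 80.471 = 174.529 → 175
= RGB(249, 206, 175)


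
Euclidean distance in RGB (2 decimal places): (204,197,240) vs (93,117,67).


d = √[(R₁-R₂)² + (G₁-G₂)² + (B₁-B₂)²]
d = √[(204-93)² + (197-117)² + (240-67)²]
d = √[12321 + 6400 + 29929]
d = √48650
d ≈ 220.57


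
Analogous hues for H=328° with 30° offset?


Base hue: 328°
Left analog: (328 - 30) mod 360 = 298°
Right analog: (328 + 30) mod 360 = 358°
Analogous hues = 298° and 358°


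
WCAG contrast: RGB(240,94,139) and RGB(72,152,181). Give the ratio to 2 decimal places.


Linearize each sRGB channel c=v/255: c/12.92 if c ≤ 0.04045 else ((c+0.055)/1.055)^2.4
L = 0.2126×R_lin + 0.7152×G_lin + 0.0722×B_lin
Color 1 (240,94,139):
  R=240: 240/255≈0.9412 > 0.04045 → ((0.9412+0.055)/1.055)^2.4 ≈ 0.87137
  G=94: 94/255≈0.3686 > 0.04045 → ((0.3686+0.055)/1.055)^2.4 ≈ 0.11193
  B=139: 139/255≈0.5451 > 0.04045 → ((0.5451+0.055)/1.055)^2.4 ≈ 0.25818
  L1 = 0.2126×0.87137 + 0.7152×0.11193 + 0.0722×0.25818 ≈ 0.28395
Color 2 (72,152,181):
  R=72: 72/255≈0.2824 > 0.04045 → ((0.2824+0.055)/1.055)^2.4 ≈ 0.06480
  G=152: 152/255≈0.5961 > 0.04045 → ((0.5961+0.055)/1.055)^2.4 ≈ 0.31399
  B=181: 181/255≈0.7098 > 0.04045 → ((0.7098+0.055)/1.055)^2.4 ≈ 0.46208
  L2 = 0.2126×0.06480 + 0.7152×0.31399 + 0.0722×0.46208 ≈ 0.27170
Lighter = 0.28395, Darker = 0.27170
Ratio = (L_lighter + 0.05) / (L_darker + 0.05)
Ratio = (0.28395 + 0.05) / (0.27170 + 0.05) = 0.33395 / 0.32170 ≈ 1.0381
Ratio ≈ 1.04:1


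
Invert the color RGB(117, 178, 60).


Invert: (255-R, 255-G, 255-B)
R: 255-117 = 138
G: 255-178 = 77
B: 255-60 = 195
= RGB(138, 77, 195)


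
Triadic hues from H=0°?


Triadic: equally spaced at 120° intervals
H1 = 0°
H2 = (0 + 120) mod 360 = 120°
H3 = (0 + 240) mod 360 = 240°
Triadic = 0°, 120°, 240°


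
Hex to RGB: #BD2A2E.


BD → 189 (R)
2A → 42 (G)
2E → 46 (B)
= RGB(189, 42, 46)


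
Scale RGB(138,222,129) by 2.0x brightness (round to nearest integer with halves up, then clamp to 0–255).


Multiply each channel by 2.0, round half up, clamp to [0, 255]
R: 138×2.0 = 276 → clamp → 255
G: 222×2.0 = 444 → clamp → 255
B: 129×2.0 = 258 → clamp → 255
= RGB(255, 255, 255)


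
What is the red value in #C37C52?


Color: #C37C52
R = C3 = 195
G = 7C = 124
B = 52 = 82
Red = 195


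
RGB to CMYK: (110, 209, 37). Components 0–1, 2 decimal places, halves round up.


R'=110/255≈0.4314, G'=209/255≈0.8196, B'=37/255≈0.1451
K = 1 - max(R',G',B') = 1 - 209/255 = 46/255 = 0.18039… → 0.18
(1-R'-K)/(1-K) simplifies to (max-R)/max with max = 209:
C = (209-110)/209 = 99/209 = 0.47368… → 0.47
M = (209-209)/209 = 0/209 = 0 → 0.00
Y = (209-37)/209 = 172/209 = 0.82296… → 0.82
= CMYK(0.47, 0.00, 0.82, 0.18)


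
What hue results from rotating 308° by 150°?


New hue = (H + rotation) mod 360
New hue = (308 + 150) mod 360
= 458 mod 360
= 98°


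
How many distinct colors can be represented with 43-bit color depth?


Colors = 2^bits = 2^43
= 8,796,093,022,208 colors


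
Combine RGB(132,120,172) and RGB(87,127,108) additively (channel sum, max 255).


Additive: each channel = min(255, C₁+C₂)
R: 132+87 = 219 → 219
G: 120+127 = 247 → 247
B: 172+108 = 280 → 255
= RGB(219, 247, 255)


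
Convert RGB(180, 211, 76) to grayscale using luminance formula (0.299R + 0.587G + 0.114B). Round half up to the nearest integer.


Gray = 0.299×R + 0.587×G + 0.114×B
Gray = 0.299×180 + 0.587×211 + 0.114×76
Gray = 53.820 + 123.857 + 8.664
Gray = 186.341 → round half up → 186
Gray = 186


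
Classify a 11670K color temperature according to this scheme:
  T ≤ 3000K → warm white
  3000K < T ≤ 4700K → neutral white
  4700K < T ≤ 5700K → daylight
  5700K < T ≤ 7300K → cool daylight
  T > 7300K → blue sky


Temperature: 11670K
11670K > 7300K → blue sky
Classification: blue sky


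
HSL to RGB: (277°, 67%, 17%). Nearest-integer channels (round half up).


H=277°, S=0.67, L=0.17
C = (1-|2L-1|)×S = (1-|-0.66|)×0.67 = 0.2278
H' = H/60 = 277/60 ≈ 4.6167; X = C×(1-|H' mod 2 - 1|) ≈ 0.1405
m = L - C/2 = 0.17 - 0.1139 = 0.0561
Sector ⌊H'⌋ = 4 → (R',G',B') = (≈0.1405, 0.0, 0.2278)
RGB = ((R'+m)×255, (G'+m)×255, (B'+m)×255) = (50.12705, 14.3055, 72.3945)
Round half up → RGB(50, 14, 72)


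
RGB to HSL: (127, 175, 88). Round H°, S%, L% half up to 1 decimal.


Normalize: R'=127/255≈0.4980, G'=175/255≈0.6863, B'=88/255≈0.3451
Max=175/255, Min=88/255, Δ=Max-Min=87/255
L = (Max+Min)/2 = (175+88)/510 = 263/510 = 0.51568… → L = 51.6%
L > 0.5 → S = Δ/(2-Max-Min) = 87/(510-175-88) = 87/247 = 0.35222… → S = 35.2%
(the 1/255 factors cancel in S and H, so raw channel differences can be used)
Max is G' → H = 60 × ((B-R)/Δ + 2) = 60 × ((88-127)/87 + 2)
  -39/87 + 2 = -0.4482… + 2 = 1.5517…
  H = 60 × 1.5517… = 93.103…° → H = 93.1°
= HSL(93.1°, 35.2%, 51.6%)


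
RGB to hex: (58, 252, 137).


R = 58 → 3A (hex)
G = 252 → FC (hex)
B = 137 → 89 (hex)
Hex = #3AFC89


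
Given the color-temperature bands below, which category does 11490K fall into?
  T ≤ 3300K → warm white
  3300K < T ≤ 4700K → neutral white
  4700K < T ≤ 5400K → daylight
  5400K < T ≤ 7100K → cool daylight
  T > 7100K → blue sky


Temperature: 11490K
11490K > 7100K → blue sky
Classification: blue sky


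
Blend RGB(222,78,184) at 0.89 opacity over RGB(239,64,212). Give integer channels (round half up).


C = α×F + (1-α)×B, with 1-α = 0.11
R: 0.89×222 + 0.11×239 = 197.58 + 26.29 = 223.87 → 224
G: 0.89×78 + 0.11×64 = 69.42 + 7.04 = 76.46 → 76
B: 0.89×184 + 0.11×212 = 163.76 + 23.32 = 187.08 → 187
= RGB(224, 76, 187)


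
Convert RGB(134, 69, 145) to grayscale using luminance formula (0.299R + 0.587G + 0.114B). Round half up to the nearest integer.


Gray = 0.299×R + 0.587×G + 0.114×B
Gray = 0.299×134 + 0.587×69 + 0.114×145
Gray = 40.066 + 40.503 + 16.530
Gray = 97.099 → round half up → 97
Gray = 97


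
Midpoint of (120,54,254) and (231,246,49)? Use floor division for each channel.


Midpoint: each channel = ⌊(C₁+C₂)/2⌋
R: ⌊(120+231)/2⌋ = 175
G: ⌊(54+246)/2⌋ = 150
B: ⌊(254+49)/2⌋ = 151
= RGB(175, 150, 151)


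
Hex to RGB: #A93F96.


A9 → 169 (R)
3F → 63 (G)
96 → 150 (B)
= RGB(169, 63, 150)


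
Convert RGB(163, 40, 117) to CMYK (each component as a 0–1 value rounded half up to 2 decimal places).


R'=163/255≈0.6392, G'=40/255≈0.1569, B'=117/255≈0.4588
K = 1 - max(R',G',B') = 1 - 163/255 = 92/255 = 0.36078… → 0.36
(1-R'-K)/(1-K) simplifies to (max-R)/max with max = 163:
C = (163-163)/163 = 0/163 = 0 → 0.00
M = (163-40)/163 = 123/163 = 0.75460… → 0.75
Y = (163-117)/163 = 46/163 = 0.28220… → 0.28
= CMYK(0.00, 0.75, 0.28, 0.36)


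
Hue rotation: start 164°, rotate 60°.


New hue = (H + rotation) mod 360
New hue = (164 + 60) mod 360
= 224 mod 360
= 224°


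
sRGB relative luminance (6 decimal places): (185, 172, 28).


Linearize each channel (sRGB transfer function): c = v/255; c_lin = c/12.92 if c ≤ 0.04045, else ((c+0.055)/1.055)^2.4
  R: 185/255 ≈ 0.725490 > 0.04045 → ((0.725490+0.055)/1.055)^2.4 ≈ 0.485150
  G: 172/255 ≈ 0.674510 > 0.04045 → ((0.674510+0.055)/1.055)^2.4 ≈ 0.412543
  B: 28/255 ≈ 0.109804 > 0.04045 → ((0.109804+0.055)/1.055)^2.4 ≈ 0.011612
R_lin = 0.485150, G_lin = 0.412543, B_lin = 0.011612
L = 0.2126×R + 0.7152×G + 0.0722×B
L = 0.2126×0.485150 + 0.7152×0.412543 + 0.0722×0.011612
L ≈ 0.399032


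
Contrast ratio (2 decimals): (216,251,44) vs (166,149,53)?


Linearize each sRGB channel c=v/255: c/12.92 if c ≤ 0.04045 else ((c+0.055)/1.055)^2.4
L = 0.2126×R_lin + 0.7152×G_lin + 0.0722×B_lin
Color 1 (216,251,44):
  R=216: 216/255≈0.8471 > 0.04045 → ((0.8471+0.055)/1.055)^2.4 ≈ 0.68669
  G=251: 251/255≈0.9843 > 0.04045 → ((0.9843+0.055)/1.055)^2.4 ≈ 0.96469
  B=44: 44/255≈0.1725 > 0.04045 → ((0.1725+0.055)/1.055)^2.4 ≈ 0.02519
  L1 = 0.2126×0.68669 + 0.7152×0.96469 + 0.0722×0.02519 ≈ 0.83775
Color 2 (166,149,53):
  R=166: 166/255≈0.6510 > 0.04045 → ((0.6510+0.055)/1.055)^2.4 ≈ 0.38133
  G=149: 149/255≈0.5843 > 0.04045 → ((0.5843+0.055)/1.055)^2.4 ≈ 0.30054
  B=53: 53/255≈0.2078 > 0.04045 → ((0.2078+0.055)/1.055)^2.4 ≈ 0.03560
  L2 = 0.2126×0.38133 + 0.7152×0.30054 + 0.0722×0.03560 ≈ 0.29859
Lighter = 0.83775, Darker = 0.29859
Ratio = (L_lighter + 0.05) / (L_darker + 0.05)
Ratio = (0.83775 + 0.05) / (0.29859 + 0.05) = 0.88775 / 0.34859 ≈ 2.5467
Ratio ≈ 2.55:1


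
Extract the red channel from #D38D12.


Color: #D38D12
R = D3 = 211
G = 8D = 141
B = 12 = 18
Red = 211


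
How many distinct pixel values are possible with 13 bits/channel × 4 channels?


Total bits = 13 bits/channel × 4 channels = 52 bits
Distinct pixel values = 2^52
= 4,503,599,627,370,496 pixel values


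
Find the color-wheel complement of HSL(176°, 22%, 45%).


Complement = opposite side of color wheel = hue + 180°
H' = (176 + 180) mod 360 = 356°
S and L unchanged.
= HSL(356°, 22%, 45%)


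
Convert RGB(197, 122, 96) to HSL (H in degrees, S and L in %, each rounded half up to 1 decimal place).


Normalize: R'=197/255≈0.7725, G'=122/255≈0.4784, B'=96/255≈0.3765
Max=197/255, Min=96/255, Δ=Max-Min=101/255
L = (Max+Min)/2 = (197+96)/510 = 293/510 = 0.57450… → L = 57.5%
L > 0.5 → S = Δ/(2-Max-Min) = 101/(510-197-96) = 101/217 = 0.46543… → S = 46.5%
(the 1/255 factors cancel in S and H, so raw channel differences can be used)
Max is R' → H = 60 × (((G-B)/Δ) mod 6) = 60 × (((122-96)/101) mod 6)
  26/101 = 0.2574…
  H = 60 × 0.2574… = 15.445…° → H = 15.4°
= HSL(15.4°, 46.5%, 57.5%)


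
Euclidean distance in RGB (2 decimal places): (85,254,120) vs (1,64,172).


d = √[(R₁-R₂)² + (G₁-G₂)² + (B₁-B₂)²]
d = √[(85-1)² + (254-64)² + (120-172)²]
d = √[7056 + 36100 + 2704]
d = √45860
d ≈ 214.15


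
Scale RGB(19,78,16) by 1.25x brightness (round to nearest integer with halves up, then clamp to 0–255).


Multiply each channel by 1.25, round half up, clamp to [0, 255]
R: 19×1.25 = 23.75 → round → 24
G: 78×1.25 = 97.5 → round → 98
B: 16×1.25 = 20
= RGB(24, 98, 20)


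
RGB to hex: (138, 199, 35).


R = 138 → 8A (hex)
G = 199 → C7 (hex)
B = 35 → 23 (hex)
Hex = #8AC723


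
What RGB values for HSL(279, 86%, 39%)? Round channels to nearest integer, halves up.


H=279°, S=0.86, L=0.39
C = (1-|2L-1|)×S = (1-|-0.22|)×0.86 = 0.6708
H' = H/60 = 279/60 ≈ 4.6500; X = C×(1-|H' mod 2 - 1|) = 0.43602
m = L - C/2 = 0.39 - 0.3354 = 0.0546
Sector ⌊H'⌋ = 4 → (R',G',B') = (0.43602, 0.0, 0.6708)
RGB = ((R'+m)×255, (G'+m)×255, (B'+m)×255) = (125.1081, 13.923, 184.977)
Round half up → RGB(125, 14, 185)


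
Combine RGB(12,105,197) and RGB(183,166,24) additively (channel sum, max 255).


Additive: each channel = min(255, C₁+C₂)
R: 12+183 = 195 → 195
G: 105+166 = 271 → 255
B: 197+24 = 221 → 221
= RGB(195, 255, 221)


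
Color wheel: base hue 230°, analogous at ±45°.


Base hue: 230°
Left analog: (230 - 45) mod 360 = 185°
Right analog: (230 + 45) mod 360 = 275°
Analogous hues = 185° and 275°


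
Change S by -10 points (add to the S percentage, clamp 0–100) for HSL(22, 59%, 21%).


Original S = 59%
Adjustment = -10 percentage points
New S = 59 + (-10) = 49
Clamp to [0, 100] → 49
= HSL(22°, 49%, 21%)


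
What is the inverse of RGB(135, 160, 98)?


Invert: (255-R, 255-G, 255-B)
R: 255-135 = 120
G: 255-160 = 95
B: 255-98 = 157
= RGB(120, 95, 157)


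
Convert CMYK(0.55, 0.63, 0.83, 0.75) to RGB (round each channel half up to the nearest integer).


R = 255 × (1-C) × (1-K) = 255 × 0.45 × 0.25 = 28.6875 → 29
G = 255 × (1-M) × (1-K) = 255 × 0.37 × 0.25 = 23.5875 → 24
B = 255 × (1-Y) × (1-K) = 255 × 0.17 × 0.25 = 10.8375 → 11
= RGB(29, 24, 11)


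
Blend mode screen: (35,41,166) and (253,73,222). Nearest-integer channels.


Screen: C = 255 - (255-A)×(255-B)/255, rounded to nearest integer
R: 255 - (255-35)×(255-253)/255 = 255 - 440/255 ≈ 255 - 1.725 = 253.275 → 253
G: 255 - (255-41)×(255-73)/255 = 255 - 38948/255 ≈ 255 - 152.737 = 102.263 → 102
B: 255 - (255-166)×(255-222)/255 = 255 - 2937/255 ≈ 255 - 11.518 = 243.482 → 243
= RGB(253, 102, 243)


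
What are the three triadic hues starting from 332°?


Triadic: equally spaced at 120° intervals
H1 = 332°
H2 = (332 + 120) mod 360 = 92°
H3 = (332 + 240) mod 360 = 212°
Triadic = 332°, 92°, 212°


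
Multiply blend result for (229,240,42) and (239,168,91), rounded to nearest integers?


Multiply: C = A×B/255, rounded to nearest integer
R: 229×239/255 = 54731/255 ≈ 214.631 → 215
G: 240×168/255 = 40320/255 ≈ 158.118 → 158
B: 42×91/255 = 3822/255 ≈ 14.988 → 15
= RGB(215, 158, 15)


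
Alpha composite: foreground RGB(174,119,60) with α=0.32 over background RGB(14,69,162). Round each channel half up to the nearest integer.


C = α×F + (1-α)×B, with 1-α = 0.68
R: 0.32×174 + 0.68×14 = 55.68 + 9.52 = 65.20 → 65
G: 0.32×119 + 0.68×69 = 38.08 + 46.92 = 85.00 → 85
B: 0.32×60 + 0.68×162 = 19.20 + 110.16 = 129.36 → 129
= RGB(65, 85, 129)


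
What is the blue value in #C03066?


Color: #C03066
R = C0 = 192
G = 30 = 48
B = 66 = 102
Blue = 102


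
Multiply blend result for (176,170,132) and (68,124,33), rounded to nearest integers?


Multiply: C = A×B/255, rounded to nearest integer
R: 176×68/255 = 11968/255 ≈ 46.933 → 47
G: 170×124/255 = 21080/255 ≈ 82.667 → 83
B: 132×33/255 = 4356/255 ≈ 17.082 → 17
= RGB(47, 83, 17)


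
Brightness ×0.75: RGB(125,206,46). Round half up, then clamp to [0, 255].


Multiply each channel by 0.75, round half up, clamp to [0, 255]
R: 125×0.75 = 93.75 → round → 94
G: 206×0.75 = 154.5 → round → 155
B: 46×0.75 = 34.5 → round → 35
= RGB(94, 155, 35)


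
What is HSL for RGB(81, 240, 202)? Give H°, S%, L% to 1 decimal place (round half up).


Normalize: R'=81/255≈0.3176, G'=240/255≈0.9412, B'=202/255≈0.7922
Max=240/255, Min=81/255, Δ=Max-Min=159/255
L = (Max+Min)/2 = (240+81)/510 = 321/510 = 0.62941… → L = 62.9%
L > 0.5 → S = Δ/(2-Max-Min) = 159/(510-240-81) = 159/189 = 0.84126… → S = 84.1%
(the 1/255 factors cancel in S and H, so raw channel differences can be used)
Max is G' → H = 60 × ((B-R)/Δ + 2) = 60 × ((202-81)/159 + 2)
  121/159 + 2 = 0.7610… + 2 = 2.7610…
  H = 60 × 2.7610… = 165.660…° → H = 165.7°
= HSL(165.7°, 84.1%, 62.9%)


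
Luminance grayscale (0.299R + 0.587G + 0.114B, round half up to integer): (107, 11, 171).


Gray = 0.299×R + 0.587×G + 0.114×B
Gray = 0.299×107 + 0.587×11 + 0.114×171
Gray = 31.993 + 6.457 + 19.494
Gray = 57.944 → round half up → 58
Gray = 58


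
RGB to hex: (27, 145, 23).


R = 27 → 1B (hex)
G = 145 → 91 (hex)
B = 23 → 17 (hex)
Hex = #1B9117


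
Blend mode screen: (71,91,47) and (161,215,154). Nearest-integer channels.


Screen: C = 255 - (255-A)×(255-B)/255, rounded to nearest integer
R: 255 - (255-71)×(255-161)/255 = 255 - 17296/255 ≈ 255 - 67.827 = 187.173 → 187
G: 255 - (255-91)×(255-215)/255 = 255 - 6560/255 ≈ 255 - 25.725 = 229.275 → 229
B: 255 - (255-47)×(255-154)/255 = 255 - 21008/255 ≈ 255 - 82.384 = 172.616 → 173
= RGB(187, 229, 173)


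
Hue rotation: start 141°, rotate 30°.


New hue = (H + rotation) mod 360
New hue = (141 + 30) mod 360
= 171 mod 360
= 171°


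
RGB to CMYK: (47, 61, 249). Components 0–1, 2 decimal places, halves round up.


R'=47/255≈0.1843, G'=61/255≈0.2392, B'=249/255≈0.9765
K = 1 - max(R',G',B') = 1 - 249/255 = 6/255 = 0.02352… → 0.02
(1-R'-K)/(1-K) simplifies to (max-R)/max with max = 249:
C = (249-47)/249 = 202/249 = 0.81124… → 0.81
M = (249-61)/249 = 188/249 = 0.75502… → 0.76
Y = (249-249)/249 = 0/249 = 0 → 0.00
= CMYK(0.81, 0.76, 0.00, 0.02)


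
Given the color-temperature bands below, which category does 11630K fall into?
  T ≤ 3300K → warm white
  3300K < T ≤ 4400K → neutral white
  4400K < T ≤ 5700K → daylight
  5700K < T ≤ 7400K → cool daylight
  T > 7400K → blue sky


Temperature: 11630K
11630K > 7400K → blue sky
Classification: blue sky


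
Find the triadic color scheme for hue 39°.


Triadic: equally spaced at 120° intervals
H1 = 39°
H2 = (39 + 120) mod 360 = 159°
H3 = (39 + 240) mod 360 = 279°
Triadic = 39°, 159°, 279°


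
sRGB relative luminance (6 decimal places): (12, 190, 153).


Linearize each channel (sRGB transfer function): c = v/255; c_lin = c/12.92 if c ≤ 0.04045, else ((c+0.055)/1.055)^2.4
  R: 12/255 ≈ 0.047059 > 0.04045 → ((0.047059+0.055)/1.055)^2.4 ≈ 0.003677
  G: 190/255 ≈ 0.745098 > 0.04045 → ((0.745098+0.055)/1.055)^2.4 ≈ 0.514918
  B: 153/255 ≈ 0.600000 > 0.04045 → ((0.600000+0.055)/1.055)^2.4 ≈ 0.318547
R_lin = 0.003677, G_lin = 0.514918, B_lin = 0.318547
L = 0.2126×R + 0.7152×G + 0.0722×B
L = 0.2126×0.003677 + 0.7152×0.514918 + 0.0722×0.318547
L ≈ 0.392050


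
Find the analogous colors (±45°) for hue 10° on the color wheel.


Base hue: 10°
Left analog: (10 - 45) mod 360 = 325°
Right analog: (10 + 45) mod 360 = 55°
Analogous hues = 325° and 55°


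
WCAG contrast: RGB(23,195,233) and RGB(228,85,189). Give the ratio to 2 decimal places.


Linearize each sRGB channel c=v/255: c/12.92 if c ≤ 0.04045 else ((c+0.055)/1.055)^2.4
L = 0.2126×R_lin + 0.7152×G_lin + 0.0722×B_lin
Color 1 (23,195,233):
  R=23: 23/255≈0.0902 > 0.04045 → ((0.0902+0.055)/1.055)^2.4 ≈ 0.00857
  G=195: 195/255≈0.7647 > 0.04045 → ((0.7647+0.055)/1.055)^2.4 ≈ 0.54572
  B=233: 233/255≈0.9137 > 0.04045 → ((0.9137+0.055)/1.055)^2.4 ≈ 0.81485
  L1 = 0.2126×0.00857 + 0.7152×0.54572 + 0.0722×0.81485 ≈ 0.45096
Color 2 (228,85,189):
  R=228: 228/255≈0.8941 > 0.04045 → ((0.8941+0.055)/1.055)^2.4 ≈ 0.77582
  G=85: 85/255≈0.3333 > 0.04045 → ((0.3333+0.055)/1.055)^2.4 ≈ 0.09084
  B=189: 189/255≈0.7412 > 0.04045 → ((0.7412+0.055)/1.055)^2.4 ≈ 0.50888
  L2 = 0.2126×0.77582 + 0.7152×0.09084 + 0.0722×0.50888 ≈ 0.26665
Lighter = 0.45096, Darker = 0.26665
Ratio = (L_lighter + 0.05) / (L_darker + 0.05)
Ratio = (0.45096 + 0.05) / (0.26665 + 0.05) = 0.50096 / 0.31665 ≈ 1.5820
Ratio ≈ 1.58:1


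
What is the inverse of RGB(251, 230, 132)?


Invert: (255-R, 255-G, 255-B)
R: 255-251 = 4
G: 255-230 = 25
B: 255-132 = 123
= RGB(4, 25, 123)


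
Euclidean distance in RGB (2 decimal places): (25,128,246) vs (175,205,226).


d = √[(R₁-R₂)² + (G₁-G₂)² + (B₁-B₂)²]
d = √[(25-175)² + (128-205)² + (246-226)²]
d = √[22500 + 5929 + 400]
d = √28829
d ≈ 169.79


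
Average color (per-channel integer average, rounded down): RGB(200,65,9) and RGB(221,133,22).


Midpoint: each channel = ⌊(C₁+C₂)/2⌋
R: ⌊(200+221)/2⌋ = 210
G: ⌊(65+133)/2⌋ = 99
B: ⌊(9+22)/2⌋ = 15
= RGB(210, 99, 15)


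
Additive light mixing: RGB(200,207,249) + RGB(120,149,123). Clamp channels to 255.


Additive: each channel = min(255, C₁+C₂)
R: 200+120 = 320 → 255
G: 207+149 = 356 → 255
B: 249+123 = 372 → 255
= RGB(255, 255, 255)


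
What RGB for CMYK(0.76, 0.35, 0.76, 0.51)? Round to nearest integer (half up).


R = 255 × (1-C) × (1-K) = 255 × 0.24 × 0.49 = 29.988 → 30
G = 255 × (1-M) × (1-K) = 255 × 0.65 × 0.49 = 81.2175 → 81
B = 255 × (1-Y) × (1-K) = 255 × 0.24 × 0.49 = 29.988 → 30
= RGB(30, 81, 30)


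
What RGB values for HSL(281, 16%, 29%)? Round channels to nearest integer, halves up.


H=281°, S=0.16, L=0.29
C = (1-|2L-1|)×S = (1-|-0.42|)×0.16 = 0.0928
H' = H/60 = 281/60 ≈ 4.6833; X = C×(1-|H' mod 2 - 1|) ≈ 0.0634
m = L - C/2 = 0.29 - 0.0464 = 0.2436
Sector ⌊H'⌋ = 4 → (R',G',B') = (≈0.0634, 0.0, 0.0928)
RGB = ((R'+m)×255, (G'+m)×255, (B'+m)×255) = (78.2884, 62.118, 85.782)
Round half up → RGB(78, 62, 86)


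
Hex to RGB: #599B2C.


59 → 89 (R)
9B → 155 (G)
2C → 44 (B)
= RGB(89, 155, 44)


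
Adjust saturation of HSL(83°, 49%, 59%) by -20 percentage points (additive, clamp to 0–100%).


Original S = 49%
Adjustment = -20 percentage points
New S = 49 + (-20) = 29
Clamp to [0, 100] → 29
= HSL(83°, 29%, 59%)


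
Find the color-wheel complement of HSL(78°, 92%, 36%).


Complement = opposite side of color wheel = hue + 180°
H' = (78 + 180) mod 360 = 258°
S and L unchanged.
= HSL(258°, 92%, 36%)


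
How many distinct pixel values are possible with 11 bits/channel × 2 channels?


Total bits = 11 bits/channel × 2 channels = 22 bits
Distinct pixel values = 2^22
= 4,194,304 pixel values


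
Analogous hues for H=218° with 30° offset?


Base hue: 218°
Left analog: (218 - 30) mod 360 = 188°
Right analog: (218 + 30) mod 360 = 248°
Analogous hues = 188° and 248°


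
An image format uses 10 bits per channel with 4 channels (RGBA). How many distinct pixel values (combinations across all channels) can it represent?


Total bits = 10 bits/channel × 4 channels = 40 bits
Distinct pixel values = 2^40
= 1,099,511,627,776 pixel values


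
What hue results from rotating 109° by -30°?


New hue = (H + rotation) mod 360
New hue = (109 -30) mod 360
= 79 mod 360
= 79°


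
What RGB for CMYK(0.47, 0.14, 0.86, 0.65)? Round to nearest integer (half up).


R = 255 × (1-C) × (1-K) = 255 × 0.53 × 0.35 = 47.3025 → 47
G = 255 × (1-M) × (1-K) = 255 × 0.86 × 0.35 = 76.755 → 77
B = 255 × (1-Y) × (1-K) = 255 × 0.14 × 0.35 = 12.495 → 12
= RGB(47, 77, 12)


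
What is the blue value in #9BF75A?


Color: #9BF75A
R = 9B = 155
G = F7 = 247
B = 5A = 90
Blue = 90


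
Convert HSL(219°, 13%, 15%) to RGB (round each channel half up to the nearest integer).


H=219°, S=0.13, L=0.15
C = (1-|2L-1|)×S = (1-|-0.70|)×0.13 = 0.039
H' = H/60 = 219/60 ≈ 3.6500; X = C×(1-|H' mod 2 - 1|) = 0.01365
m = L - C/2 = 0.15 - 0.0195 = 0.1305
Sector ⌊H'⌋ = 3 → (R',G',B') = (0.0, 0.01365, 0.039)
RGB = ((R'+m)×255, (G'+m)×255, (B'+m)×255) = (33.2775, 36.75825, 43.2225)
Round half up → RGB(33, 37, 43)


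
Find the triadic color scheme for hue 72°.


Triadic: equally spaced at 120° intervals
H1 = 72°
H2 = (72 + 120) mod 360 = 192°
H3 = (72 + 240) mod 360 = 312°
Triadic = 72°, 192°, 312°


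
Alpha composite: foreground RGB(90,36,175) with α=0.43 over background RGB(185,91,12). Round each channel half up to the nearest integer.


C = α×F + (1-α)×B, with 1-α = 0.57
R: 0.43×90 + 0.57×185 = 38.70 + 105.45 = 144.15 → 144
G: 0.43×36 + 0.57×91 = 15.48 + 51.87 = 67.35 → 67
B: 0.43×175 + 0.57×12 = 75.25 + 6.84 = 82.09 → 82
= RGB(144, 67, 82)


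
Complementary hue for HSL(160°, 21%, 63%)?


Complement = opposite side of color wheel = hue + 180°
H' = (160 + 180) mod 360 = 340°
S and L unchanged.
= HSL(340°, 21%, 63%)


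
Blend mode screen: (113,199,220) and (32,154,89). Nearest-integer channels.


Screen: C = 255 - (255-A)×(255-B)/255, rounded to nearest integer
R: 255 - (255-113)×(255-32)/255 = 255 - 31666/255 ≈ 255 - 124.180 = 130.820 → 131
G: 255 - (255-199)×(255-154)/255 = 255 - 5656/255 ≈ 255 - 22.180 = 232.820 → 233
B: 255 - (255-220)×(255-89)/255 = 255 - 5810/255 ≈ 255 - 22.784 = 232.216 → 232
= RGB(131, 233, 232)


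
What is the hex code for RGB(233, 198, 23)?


R = 233 → E9 (hex)
G = 198 → C6 (hex)
B = 23 → 17 (hex)
Hex = #E9C617


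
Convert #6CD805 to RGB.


6C → 108 (R)
D8 → 216 (G)
05 → 5 (B)
= RGB(108, 216, 5)


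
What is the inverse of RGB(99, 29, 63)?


Invert: (255-R, 255-G, 255-B)
R: 255-99 = 156
G: 255-29 = 226
B: 255-63 = 192
= RGB(156, 226, 192)


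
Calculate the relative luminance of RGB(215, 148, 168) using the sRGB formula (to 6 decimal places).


Linearize each channel (sRGB transfer function): c = v/255; c_lin = c/12.92 if c ≤ 0.04045, else ((c+0.055)/1.055)^2.4
  R: 215/255 ≈ 0.843137 > 0.04045 → ((0.843137+0.055)/1.055)^2.4 ≈ 0.679542
  G: 148/255 ≈ 0.580392 > 0.04045 → ((0.580392+0.055)/1.055)^2.4 ≈ 0.296138
  B: 168/255 ≈ 0.658824 > 0.04045 → ((0.658824+0.055)/1.055)^2.4 ≈ 0.391572
R_lin = 0.679542, G_lin = 0.296138, B_lin = 0.391572
L = 0.2126×R + 0.7152×G + 0.0722×B
L = 0.2126×0.679542 + 0.7152×0.296138 + 0.0722×0.391572
L ≈ 0.384540


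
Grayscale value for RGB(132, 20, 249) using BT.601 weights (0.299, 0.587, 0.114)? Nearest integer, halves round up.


Gray = 0.299×R + 0.587×G + 0.114×B
Gray = 0.299×132 + 0.587×20 + 0.114×249
Gray = 39.468 + 11.740 + 28.386
Gray = 79.594 → round half up → 80
Gray = 80


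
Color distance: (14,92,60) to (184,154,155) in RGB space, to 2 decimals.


d = √[(R₁-R₂)² + (G₁-G₂)² + (B₁-B₂)²]
d = √[(14-184)² + (92-154)² + (60-155)²]
d = √[28900 + 3844 + 9025]
d = √41769
d ≈ 204.37


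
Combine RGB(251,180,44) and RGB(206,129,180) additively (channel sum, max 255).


Additive: each channel = min(255, C₁+C₂)
R: 251+206 = 457 → 255
G: 180+129 = 309 → 255
B: 44+180 = 224 → 224
= RGB(255, 255, 224)


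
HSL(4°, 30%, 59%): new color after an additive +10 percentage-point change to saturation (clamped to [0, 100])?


Original S = 30%
Adjustment = +10 percentage points
New S = 30 + (10) = 40
Clamp to [0, 100] → 40
= HSL(4°, 40%, 59%)


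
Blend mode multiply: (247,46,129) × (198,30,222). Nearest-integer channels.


Multiply: C = A×B/255, rounded to nearest integer
R: 247×198/255 = 48906/255 ≈ 191.788 → 192
G: 46×30/255 = 1380/255 ≈ 5.412 → 5
B: 129×222/255 = 28638/255 ≈ 112.306 → 112
= RGB(192, 5, 112)


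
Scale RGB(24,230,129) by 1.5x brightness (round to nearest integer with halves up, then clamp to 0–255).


Multiply each channel by 1.5, round half up, clamp to [0, 255]
R: 24×1.5 = 36
G: 230×1.5 = 345 → clamp → 255
B: 129×1.5 = 193.5 → round → 194
= RGB(36, 255, 194)


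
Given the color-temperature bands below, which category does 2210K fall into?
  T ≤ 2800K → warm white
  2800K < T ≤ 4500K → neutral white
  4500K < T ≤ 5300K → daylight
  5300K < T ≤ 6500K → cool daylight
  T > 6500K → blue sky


Temperature: 2210K
2210K ≤ 2800K → warm white
Classification: warm white


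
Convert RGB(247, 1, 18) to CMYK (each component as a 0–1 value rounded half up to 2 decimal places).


R'=247/255≈0.9686, G'=1/255≈0.0039, B'=18/255≈0.0706
K = 1 - max(R',G',B') = 1 - 247/255 = 8/255 = 0.03137… → 0.03
(1-R'-K)/(1-K) simplifies to (max-R)/max with max = 247:
C = (247-247)/247 = 0/247 = 0 → 0.00
M = (247-1)/247 = 246/247 = 0.99595… → 1.00
Y = (247-18)/247 = 229/247 = 0.92712… → 0.93
= CMYK(0.00, 1.00, 0.93, 0.03)


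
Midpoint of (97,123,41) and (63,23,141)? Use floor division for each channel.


Midpoint: each channel = ⌊(C₁+C₂)/2⌋
R: ⌊(97+63)/2⌋ = 80
G: ⌊(123+23)/2⌋ = 73
B: ⌊(41+141)/2⌋ = 91
= RGB(80, 73, 91)


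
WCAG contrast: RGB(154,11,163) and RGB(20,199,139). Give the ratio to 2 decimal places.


Linearize each sRGB channel c=v/255: c/12.92 if c ≤ 0.04045 else ((c+0.055)/1.055)^2.4
L = 0.2126×R_lin + 0.7152×G_lin + 0.0722×B_lin
Color 1 (154,11,163):
  R=154: 154/255≈0.6039 > 0.04045 → ((0.6039+0.055)/1.055)^2.4 ≈ 0.32314
  G=11: 11/255≈0.0431 > 0.04045 → ((0.0431+0.055)/1.055)^2.4 ≈ 0.00335
  B=163: 163/255≈0.6392 > 0.04045 → ((0.6392+0.055)/1.055)^2.4 ≈ 0.36625
  L1 = 0.2126×0.32314 + 0.7152×0.00335 + 0.0722×0.36625 ≈ 0.09754
Color 2 (20,199,139):
  R=20: 20/255≈0.0784 > 0.04045 → ((0.0784+0.055)/1.055)^2.4 ≈ 0.00700
  G=199: 199/255≈0.7804 > 0.04045 → ((0.7804+0.055)/1.055)^2.4 ≈ 0.57112
  B=139: 139/255≈0.5451 > 0.04045 → ((0.5451+0.055)/1.055)^2.4 ≈ 0.25818
  L2 = 0.2126×0.00700 + 0.7152×0.57112 + 0.0722×0.25818 ≈ 0.42860
Lighter = 0.42860, Darker = 0.09754
Ratio = (L_lighter + 0.05) / (L_darker + 0.05)
Ratio = (0.42860 + 0.05) / (0.09754 + 0.05) = 0.47860 / 0.14754 ≈ 3.2439
Ratio ≈ 3.24:1


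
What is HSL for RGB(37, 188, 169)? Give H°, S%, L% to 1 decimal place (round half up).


Normalize: R'=37/255≈0.1451, G'=188/255≈0.7373, B'=169/255≈0.6627
Max=188/255, Min=37/255, Δ=Max-Min=151/255
L = (Max+Min)/2 = (188+37)/510 = 225/510 = 0.44117… → L = 44.1%
L ≤ 0.5 → S = Δ/(Max+Min) = 151/(188+37) = 151/225 = 0.67111… → S = 67.1%
(the 1/255 factors cancel in S and H, so raw channel differences can be used)
Max is G' → H = 60 × ((B-R)/Δ + 2) = 60 × ((169-37)/151 + 2)
  132/151 + 2 = 0.8741… + 2 = 2.8741…
  H = 60 × 2.8741… = 172.450…° → H = 172.5°
= HSL(172.5°, 67.1%, 44.1%)


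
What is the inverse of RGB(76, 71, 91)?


Invert: (255-R, 255-G, 255-B)
R: 255-76 = 179
G: 255-71 = 184
B: 255-91 = 164
= RGB(179, 184, 164)


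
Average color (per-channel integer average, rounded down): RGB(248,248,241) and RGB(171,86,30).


Midpoint: each channel = ⌊(C₁+C₂)/2⌋
R: ⌊(248+171)/2⌋ = 209
G: ⌊(248+86)/2⌋ = 167
B: ⌊(241+30)/2⌋ = 135
= RGB(209, 167, 135)


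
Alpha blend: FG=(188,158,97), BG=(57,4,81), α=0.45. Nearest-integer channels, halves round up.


C = α×F + (1-α)×B, with 1-α = 0.55
R: 0.45×188 + 0.55×57 = 84.60 + 31.35 = 115.95 → 116
G: 0.45×158 + 0.55×4 = 71.10 + 2.20 = 73.30 → 73
B: 0.45×97 + 0.55×81 = 43.65 + 44.55 = 88.20 → 88
= RGB(116, 73, 88)


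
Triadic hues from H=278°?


Triadic: equally spaced at 120° intervals
H1 = 278°
H2 = (278 + 120) mod 360 = 38°
H3 = (278 + 240) mod 360 = 158°
Triadic = 278°, 38°, 158°


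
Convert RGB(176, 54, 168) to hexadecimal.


R = 176 → B0 (hex)
G = 54 → 36 (hex)
B = 168 → A8 (hex)
Hex = #B036A8


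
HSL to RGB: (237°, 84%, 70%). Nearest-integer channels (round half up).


H=237°, S=0.84, L=0.70
C = (1-|2L-1|)×S = (1-|0.40|)×0.84 = 0.504
H' = H/60 = 237/60 ≈ 3.9500; X = C×(1-|H' mod 2 - 1|) = 0.0252
m = L - C/2 = 0.70 - 0.252 = 0.448
Sector ⌊H'⌋ = 3 → (R',G',B') = (0.0, 0.0252, 0.504)
RGB = ((R'+m)×255, (G'+m)×255, (B'+m)×255) = (114.24, 120.666, 242.76)
Round half up → RGB(114, 121, 243)


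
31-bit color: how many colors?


Colors = 2^bits = 2^31
= 2,147,483,648 colors


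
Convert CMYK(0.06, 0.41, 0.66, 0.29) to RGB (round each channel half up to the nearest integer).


R = 255 × (1-C) × (1-K) = 255 × 0.94 × 0.71 = 170.187 → 170
G = 255 × (1-M) × (1-K) = 255 × 0.59 × 0.71 = 106.8195 → 107
B = 255 × (1-Y) × (1-K) = 255 × 0.34 × 0.71 = 61.557 → 62
= RGB(170, 107, 62)


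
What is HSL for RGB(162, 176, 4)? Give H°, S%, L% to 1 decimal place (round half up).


Normalize: R'=162/255≈0.6353, G'=176/255≈0.6902, B'=4/255≈0.0157
Max=176/255, Min=4/255, Δ=Max-Min=172/255
L = (Max+Min)/2 = (176+4)/510 = 180/510 = 0.35294… → L = 35.3%
L ≤ 0.5 → S = Δ/(Max+Min) = 172/(176+4) = 172/180 = 0.95555… → S = 95.6%
(the 1/255 factors cancel in S and H, so raw channel differences can be used)
Max is G' → H = 60 × ((B-R)/Δ + 2) = 60 × ((4-162)/172 + 2)
  -158/172 + 2 = -0.9186… + 2 = 1.0813…
  H = 60 × 1.0813… = 64.883…° → H = 64.9°
= HSL(64.9°, 95.6%, 35.3%)


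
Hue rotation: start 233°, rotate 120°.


New hue = (H + rotation) mod 360
New hue = (233 + 120) mod 360
= 353 mod 360
= 353°


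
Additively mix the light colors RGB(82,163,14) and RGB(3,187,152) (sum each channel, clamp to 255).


Additive: each channel = min(255, C₁+C₂)
R: 82+3 = 85 → 85
G: 163+187 = 350 → 255
B: 14+152 = 166 → 166
= RGB(85, 255, 166)


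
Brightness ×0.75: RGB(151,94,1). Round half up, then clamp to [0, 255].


Multiply each channel by 0.75, round half up, clamp to [0, 255]
R: 151×0.75 = 113.25 → round → 113
G: 94×0.75 = 70.5 → round → 71
B: 1×0.75 = 0.75 → round → 1
= RGB(113, 71, 1)


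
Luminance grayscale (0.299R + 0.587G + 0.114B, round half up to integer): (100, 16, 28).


Gray = 0.299×R + 0.587×G + 0.114×B
Gray = 0.299×100 + 0.587×16 + 0.114×28
Gray = 29.900 + 9.392 + 3.192
Gray = 42.484 → round half up → 42
Gray = 42


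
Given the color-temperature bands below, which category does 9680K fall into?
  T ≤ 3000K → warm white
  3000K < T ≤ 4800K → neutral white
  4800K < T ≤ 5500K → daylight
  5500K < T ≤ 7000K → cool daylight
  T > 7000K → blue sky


Temperature: 9680K
9680K > 7000K → blue sky
Classification: blue sky


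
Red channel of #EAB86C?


Color: #EAB86C
R = EA = 234
G = B8 = 184
B = 6C = 108
Red = 234


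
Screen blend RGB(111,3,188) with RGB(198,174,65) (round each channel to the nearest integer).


Screen: C = 255 - (255-A)×(255-B)/255, rounded to nearest integer
R: 255 - (255-111)×(255-198)/255 = 255 - 8208/255 ≈ 255 - 32.188 = 222.812 → 223
G: 255 - (255-3)×(255-174)/255 = 255 - 20412/255 ≈ 255 - 80.047 = 174.953 → 175
B: 255 - (255-188)×(255-65)/255 = 255 - 12730/255 ≈ 255 - 49.922 = 205.078 → 205
= RGB(223, 175, 205)


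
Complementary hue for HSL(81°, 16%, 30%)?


Complement = opposite side of color wheel = hue + 180°
H' = (81 + 180) mod 360 = 261°
S and L unchanged.
= HSL(261°, 16%, 30%)
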